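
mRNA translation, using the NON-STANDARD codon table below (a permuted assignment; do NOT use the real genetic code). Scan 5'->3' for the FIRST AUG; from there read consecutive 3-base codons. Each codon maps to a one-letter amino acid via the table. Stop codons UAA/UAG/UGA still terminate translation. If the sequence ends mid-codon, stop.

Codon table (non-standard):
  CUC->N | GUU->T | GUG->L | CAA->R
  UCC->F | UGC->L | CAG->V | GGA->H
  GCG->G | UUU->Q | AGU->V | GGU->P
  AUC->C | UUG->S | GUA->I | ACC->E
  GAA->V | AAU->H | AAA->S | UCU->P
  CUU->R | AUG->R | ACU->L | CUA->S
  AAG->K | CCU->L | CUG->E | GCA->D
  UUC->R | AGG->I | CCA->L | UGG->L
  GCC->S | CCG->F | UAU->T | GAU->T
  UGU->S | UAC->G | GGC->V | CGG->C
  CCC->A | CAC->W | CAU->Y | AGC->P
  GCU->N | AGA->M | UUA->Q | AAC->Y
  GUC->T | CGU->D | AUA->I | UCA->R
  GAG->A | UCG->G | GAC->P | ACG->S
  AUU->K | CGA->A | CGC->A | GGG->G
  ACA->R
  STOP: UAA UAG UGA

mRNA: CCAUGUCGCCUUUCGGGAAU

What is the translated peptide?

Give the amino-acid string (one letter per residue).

Answer: RGLRGH

Derivation:
start AUG at pos 2
pos 2: AUG -> R; peptide=R
pos 5: UCG -> G; peptide=RG
pos 8: CCU -> L; peptide=RGL
pos 11: UUC -> R; peptide=RGLR
pos 14: GGG -> G; peptide=RGLRG
pos 17: AAU -> H; peptide=RGLRGH
pos 20: only 0 nt remain (<3), stop (end of mRNA)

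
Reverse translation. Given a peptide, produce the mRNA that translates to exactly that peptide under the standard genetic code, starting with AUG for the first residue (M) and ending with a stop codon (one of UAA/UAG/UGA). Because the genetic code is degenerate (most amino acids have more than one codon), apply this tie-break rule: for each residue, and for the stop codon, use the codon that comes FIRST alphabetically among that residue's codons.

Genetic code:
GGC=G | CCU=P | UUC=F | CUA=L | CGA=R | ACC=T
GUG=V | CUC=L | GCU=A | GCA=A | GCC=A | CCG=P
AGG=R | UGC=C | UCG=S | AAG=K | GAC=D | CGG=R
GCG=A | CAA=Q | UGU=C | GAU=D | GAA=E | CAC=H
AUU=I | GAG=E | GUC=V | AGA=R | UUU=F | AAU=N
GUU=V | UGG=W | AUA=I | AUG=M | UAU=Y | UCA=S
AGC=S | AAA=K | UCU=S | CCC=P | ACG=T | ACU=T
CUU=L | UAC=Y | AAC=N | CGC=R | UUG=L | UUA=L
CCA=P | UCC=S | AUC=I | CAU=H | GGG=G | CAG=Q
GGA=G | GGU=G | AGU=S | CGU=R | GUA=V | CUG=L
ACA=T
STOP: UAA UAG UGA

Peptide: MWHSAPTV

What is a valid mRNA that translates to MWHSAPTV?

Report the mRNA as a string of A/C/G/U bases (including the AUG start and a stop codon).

Answer: mRNA: AUGUGGCACAGCGCACCAACAGUAUAA

Derivation:
residue 1: M -> AUG (start codon)
residue 2: W -> UGG (only codon)
residue 3: H codons sorted = CAC,CAU -> pick first = CAC
residue 4: S codons sorted = AGC,AGU,UCA,UCC,UCG,UCU -> pick first = AGC
residue 5: A codons sorted = GCA,GCC,GCG,GCU -> pick first = GCA
residue 6: P codons sorted = CCA,CCC,CCG,CCU -> pick first = CCA
residue 7: T codons sorted = ACA,ACC,ACG,ACU -> pick first = ACA
residue 8: V codons sorted = GUA,GUC,GUG,GUU -> pick first = GUA
terminator: stop codons sorted = UAA,UAG,UGA -> pick first = UAA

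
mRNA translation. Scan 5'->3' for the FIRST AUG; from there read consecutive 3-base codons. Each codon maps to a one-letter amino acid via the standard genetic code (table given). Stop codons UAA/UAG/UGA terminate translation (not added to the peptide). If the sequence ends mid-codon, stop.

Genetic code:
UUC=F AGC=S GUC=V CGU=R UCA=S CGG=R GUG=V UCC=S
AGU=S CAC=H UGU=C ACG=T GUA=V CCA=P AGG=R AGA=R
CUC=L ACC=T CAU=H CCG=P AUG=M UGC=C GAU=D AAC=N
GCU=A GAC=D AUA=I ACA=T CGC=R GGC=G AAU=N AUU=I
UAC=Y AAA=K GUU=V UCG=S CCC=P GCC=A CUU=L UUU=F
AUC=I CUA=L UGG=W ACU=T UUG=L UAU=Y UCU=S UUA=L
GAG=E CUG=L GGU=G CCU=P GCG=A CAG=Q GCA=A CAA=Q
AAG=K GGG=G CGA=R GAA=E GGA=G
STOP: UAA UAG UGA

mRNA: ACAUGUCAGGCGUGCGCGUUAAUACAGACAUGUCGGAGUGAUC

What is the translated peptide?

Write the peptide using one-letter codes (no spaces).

start AUG at pos 2
pos 2: AUG -> M; peptide=M
pos 5: UCA -> S; peptide=MS
pos 8: GGC -> G; peptide=MSG
pos 11: GUG -> V; peptide=MSGV
pos 14: CGC -> R; peptide=MSGVR
pos 17: GUU -> V; peptide=MSGVRV
pos 20: AAU -> N; peptide=MSGVRVN
pos 23: ACA -> T; peptide=MSGVRVNT
pos 26: GAC -> D; peptide=MSGVRVNTD
pos 29: AUG -> M; peptide=MSGVRVNTDM
pos 32: UCG -> S; peptide=MSGVRVNTDMS
pos 35: GAG -> E; peptide=MSGVRVNTDMSE
pos 38: UGA -> STOP

Answer: MSGVRVNTDMSE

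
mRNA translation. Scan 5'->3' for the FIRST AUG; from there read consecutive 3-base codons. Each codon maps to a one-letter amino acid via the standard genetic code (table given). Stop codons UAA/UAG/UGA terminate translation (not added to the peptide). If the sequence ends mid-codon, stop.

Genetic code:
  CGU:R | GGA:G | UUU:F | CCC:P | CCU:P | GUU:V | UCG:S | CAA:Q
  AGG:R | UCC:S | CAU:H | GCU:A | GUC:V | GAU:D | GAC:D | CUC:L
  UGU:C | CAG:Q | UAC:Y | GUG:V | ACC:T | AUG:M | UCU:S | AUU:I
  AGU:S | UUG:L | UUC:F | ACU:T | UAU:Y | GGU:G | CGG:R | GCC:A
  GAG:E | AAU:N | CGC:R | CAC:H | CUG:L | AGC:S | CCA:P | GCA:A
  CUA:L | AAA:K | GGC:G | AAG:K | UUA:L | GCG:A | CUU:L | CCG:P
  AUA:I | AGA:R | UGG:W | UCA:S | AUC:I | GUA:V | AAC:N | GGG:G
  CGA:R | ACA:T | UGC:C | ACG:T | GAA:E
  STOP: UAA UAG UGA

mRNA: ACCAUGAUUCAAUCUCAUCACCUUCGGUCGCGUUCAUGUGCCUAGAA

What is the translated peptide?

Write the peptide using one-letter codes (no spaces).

start AUG at pos 3
pos 3: AUG -> M; peptide=M
pos 6: AUU -> I; peptide=MI
pos 9: CAA -> Q; peptide=MIQ
pos 12: UCU -> S; peptide=MIQS
pos 15: CAU -> H; peptide=MIQSH
pos 18: CAC -> H; peptide=MIQSHH
pos 21: CUU -> L; peptide=MIQSHHL
pos 24: CGG -> R; peptide=MIQSHHLR
pos 27: UCG -> S; peptide=MIQSHHLRS
pos 30: CGU -> R; peptide=MIQSHHLRSR
pos 33: UCA -> S; peptide=MIQSHHLRSRS
pos 36: UGU -> C; peptide=MIQSHHLRSRSC
pos 39: GCC -> A; peptide=MIQSHHLRSRSCA
pos 42: UAG -> STOP

Answer: MIQSHHLRSRSCA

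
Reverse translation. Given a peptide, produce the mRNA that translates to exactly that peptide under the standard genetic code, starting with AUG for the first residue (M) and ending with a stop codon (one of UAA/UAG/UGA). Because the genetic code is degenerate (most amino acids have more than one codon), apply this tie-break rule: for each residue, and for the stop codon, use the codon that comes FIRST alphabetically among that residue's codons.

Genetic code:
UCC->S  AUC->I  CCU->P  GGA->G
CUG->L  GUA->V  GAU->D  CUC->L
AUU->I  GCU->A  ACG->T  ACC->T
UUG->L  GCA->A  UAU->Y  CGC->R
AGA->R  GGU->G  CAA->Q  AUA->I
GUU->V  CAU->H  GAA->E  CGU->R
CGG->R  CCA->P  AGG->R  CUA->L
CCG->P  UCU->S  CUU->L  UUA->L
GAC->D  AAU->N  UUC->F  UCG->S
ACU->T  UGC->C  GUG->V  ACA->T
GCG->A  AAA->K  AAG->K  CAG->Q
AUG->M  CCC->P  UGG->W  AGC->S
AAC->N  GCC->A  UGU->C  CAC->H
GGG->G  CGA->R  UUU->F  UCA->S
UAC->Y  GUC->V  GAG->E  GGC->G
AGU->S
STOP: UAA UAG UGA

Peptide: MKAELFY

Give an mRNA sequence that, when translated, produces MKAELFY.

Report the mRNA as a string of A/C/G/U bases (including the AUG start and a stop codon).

residue 1: M -> AUG (start codon)
residue 2: K codons sorted = AAA,AAG -> pick first = AAA
residue 3: A codons sorted = GCA,GCC,GCG,GCU -> pick first = GCA
residue 4: E codons sorted = GAA,GAG -> pick first = GAA
residue 5: L codons sorted = CUA,CUC,CUG,CUU,UUA,UUG -> pick first = CUA
residue 6: F codons sorted = UUC,UUU -> pick first = UUC
residue 7: Y codons sorted = UAC,UAU -> pick first = UAC
terminator: stop codons sorted = UAA,UAG,UGA -> pick first = UAA

Answer: mRNA: AUGAAAGCAGAACUAUUCUACUAA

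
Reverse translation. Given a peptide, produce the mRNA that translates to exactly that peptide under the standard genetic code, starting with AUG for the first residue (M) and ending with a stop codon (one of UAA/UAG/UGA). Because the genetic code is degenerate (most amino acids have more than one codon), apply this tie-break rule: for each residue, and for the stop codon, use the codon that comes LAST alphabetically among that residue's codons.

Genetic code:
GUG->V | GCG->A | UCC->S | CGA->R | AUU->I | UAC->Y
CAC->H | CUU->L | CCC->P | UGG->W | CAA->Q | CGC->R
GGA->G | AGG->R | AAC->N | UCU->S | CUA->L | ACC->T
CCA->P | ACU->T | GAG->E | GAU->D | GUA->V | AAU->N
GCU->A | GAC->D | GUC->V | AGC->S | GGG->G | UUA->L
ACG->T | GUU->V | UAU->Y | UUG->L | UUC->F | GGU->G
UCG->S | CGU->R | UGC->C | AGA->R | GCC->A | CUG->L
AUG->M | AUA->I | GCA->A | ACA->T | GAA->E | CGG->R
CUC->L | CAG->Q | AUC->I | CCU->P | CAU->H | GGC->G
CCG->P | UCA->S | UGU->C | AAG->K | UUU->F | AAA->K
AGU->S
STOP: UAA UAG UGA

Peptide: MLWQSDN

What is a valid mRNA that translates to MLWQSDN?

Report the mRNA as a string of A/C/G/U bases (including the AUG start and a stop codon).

residue 1: M -> AUG (start codon)
residue 2: L codons sorted = CUA,CUC,CUG,CUU,UUA,UUG -> pick last = UUG
residue 3: W -> UGG (only codon)
residue 4: Q codons sorted = CAA,CAG -> pick last = CAG
residue 5: S codons sorted = AGC,AGU,UCA,UCC,UCG,UCU -> pick last = UCU
residue 6: D codons sorted = GAC,GAU -> pick last = GAU
residue 7: N codons sorted = AAC,AAU -> pick last = AAU
terminator: stop codons sorted = UAA,UAG,UGA -> pick last = UGA

Answer: mRNA: AUGUUGUGGCAGUCUGAUAAUUGA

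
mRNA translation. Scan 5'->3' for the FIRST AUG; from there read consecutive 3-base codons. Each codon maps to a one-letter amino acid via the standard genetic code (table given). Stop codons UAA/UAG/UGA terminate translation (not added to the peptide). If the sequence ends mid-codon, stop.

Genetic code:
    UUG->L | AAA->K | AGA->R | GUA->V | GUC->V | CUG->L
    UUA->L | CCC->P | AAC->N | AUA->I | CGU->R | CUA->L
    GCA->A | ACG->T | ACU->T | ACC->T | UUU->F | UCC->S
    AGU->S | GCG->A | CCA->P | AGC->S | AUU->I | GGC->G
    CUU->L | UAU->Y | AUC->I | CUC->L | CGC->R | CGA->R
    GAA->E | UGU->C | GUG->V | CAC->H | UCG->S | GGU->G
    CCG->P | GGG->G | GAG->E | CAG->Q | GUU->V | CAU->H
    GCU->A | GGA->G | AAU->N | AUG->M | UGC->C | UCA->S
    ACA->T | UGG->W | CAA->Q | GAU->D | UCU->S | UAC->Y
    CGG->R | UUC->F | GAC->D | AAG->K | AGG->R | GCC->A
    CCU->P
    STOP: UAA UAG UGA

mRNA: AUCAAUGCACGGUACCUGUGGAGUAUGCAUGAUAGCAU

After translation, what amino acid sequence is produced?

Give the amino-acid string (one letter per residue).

start AUG at pos 4
pos 4: AUG -> M; peptide=M
pos 7: CAC -> H; peptide=MH
pos 10: GGU -> G; peptide=MHG
pos 13: ACC -> T; peptide=MHGT
pos 16: UGU -> C; peptide=MHGTC
pos 19: GGA -> G; peptide=MHGTCG
pos 22: GUA -> V; peptide=MHGTCGV
pos 25: UGC -> C; peptide=MHGTCGVC
pos 28: AUG -> M; peptide=MHGTCGVCM
pos 31: AUA -> I; peptide=MHGTCGVCMI
pos 34: GCA -> A; peptide=MHGTCGVCMIA
pos 37: only 1 nt remain (<3), stop (end of mRNA)

Answer: MHGTCGVCMIA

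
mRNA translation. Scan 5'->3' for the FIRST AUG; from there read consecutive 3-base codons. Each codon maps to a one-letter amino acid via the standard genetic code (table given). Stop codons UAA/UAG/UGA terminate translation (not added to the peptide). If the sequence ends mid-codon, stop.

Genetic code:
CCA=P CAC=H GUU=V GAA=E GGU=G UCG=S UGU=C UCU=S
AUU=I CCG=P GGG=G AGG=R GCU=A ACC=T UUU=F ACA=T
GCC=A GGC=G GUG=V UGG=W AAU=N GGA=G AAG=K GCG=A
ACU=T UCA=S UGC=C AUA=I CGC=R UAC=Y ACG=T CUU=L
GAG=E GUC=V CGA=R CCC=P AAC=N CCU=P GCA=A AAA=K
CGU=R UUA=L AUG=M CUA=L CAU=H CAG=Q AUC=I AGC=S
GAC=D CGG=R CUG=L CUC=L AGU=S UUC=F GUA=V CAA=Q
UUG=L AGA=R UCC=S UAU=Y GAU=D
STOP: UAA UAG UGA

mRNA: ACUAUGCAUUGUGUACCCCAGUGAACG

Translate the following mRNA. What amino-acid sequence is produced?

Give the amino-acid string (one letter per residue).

Answer: MHCVPQ

Derivation:
start AUG at pos 3
pos 3: AUG -> M; peptide=M
pos 6: CAU -> H; peptide=MH
pos 9: UGU -> C; peptide=MHC
pos 12: GUA -> V; peptide=MHCV
pos 15: CCC -> P; peptide=MHCVP
pos 18: CAG -> Q; peptide=MHCVPQ
pos 21: UGA -> STOP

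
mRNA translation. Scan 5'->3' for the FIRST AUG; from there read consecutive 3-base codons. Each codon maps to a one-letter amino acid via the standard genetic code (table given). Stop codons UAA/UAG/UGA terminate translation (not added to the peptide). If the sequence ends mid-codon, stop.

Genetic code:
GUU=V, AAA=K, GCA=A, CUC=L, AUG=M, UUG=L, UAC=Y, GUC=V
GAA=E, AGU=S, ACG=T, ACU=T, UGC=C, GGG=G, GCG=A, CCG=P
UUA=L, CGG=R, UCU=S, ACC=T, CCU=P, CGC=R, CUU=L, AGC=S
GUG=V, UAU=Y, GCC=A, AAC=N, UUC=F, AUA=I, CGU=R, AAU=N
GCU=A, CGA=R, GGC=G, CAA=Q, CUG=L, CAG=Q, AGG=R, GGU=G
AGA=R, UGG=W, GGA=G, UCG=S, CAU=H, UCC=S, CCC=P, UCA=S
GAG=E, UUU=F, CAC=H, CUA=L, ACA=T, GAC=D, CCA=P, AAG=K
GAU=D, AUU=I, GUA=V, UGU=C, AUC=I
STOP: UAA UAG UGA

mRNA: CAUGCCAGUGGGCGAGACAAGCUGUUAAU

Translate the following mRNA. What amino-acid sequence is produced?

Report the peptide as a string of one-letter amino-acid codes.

Answer: MPVGETSC

Derivation:
start AUG at pos 1
pos 1: AUG -> M; peptide=M
pos 4: CCA -> P; peptide=MP
pos 7: GUG -> V; peptide=MPV
pos 10: GGC -> G; peptide=MPVG
pos 13: GAG -> E; peptide=MPVGE
pos 16: ACA -> T; peptide=MPVGET
pos 19: AGC -> S; peptide=MPVGETS
pos 22: UGU -> C; peptide=MPVGETSC
pos 25: UAA -> STOP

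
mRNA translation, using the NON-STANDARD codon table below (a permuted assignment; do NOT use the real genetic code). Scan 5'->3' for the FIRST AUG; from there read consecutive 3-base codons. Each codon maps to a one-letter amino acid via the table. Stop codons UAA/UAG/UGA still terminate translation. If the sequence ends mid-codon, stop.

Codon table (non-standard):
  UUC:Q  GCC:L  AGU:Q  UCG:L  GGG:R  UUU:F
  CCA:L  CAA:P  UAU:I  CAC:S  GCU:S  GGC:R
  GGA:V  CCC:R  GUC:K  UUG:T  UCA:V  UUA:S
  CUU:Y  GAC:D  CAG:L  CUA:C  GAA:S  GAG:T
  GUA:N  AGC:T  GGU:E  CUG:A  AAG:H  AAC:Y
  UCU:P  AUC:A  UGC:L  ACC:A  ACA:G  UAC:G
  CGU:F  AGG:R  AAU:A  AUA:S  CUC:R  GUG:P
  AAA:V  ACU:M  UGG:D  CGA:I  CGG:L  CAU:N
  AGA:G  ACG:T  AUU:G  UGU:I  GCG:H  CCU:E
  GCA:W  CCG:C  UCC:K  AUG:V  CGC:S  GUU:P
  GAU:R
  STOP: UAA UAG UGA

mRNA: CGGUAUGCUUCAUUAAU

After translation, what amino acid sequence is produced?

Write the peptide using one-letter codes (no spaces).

Answer: VYN

Derivation:
start AUG at pos 4
pos 4: AUG -> V; peptide=V
pos 7: CUU -> Y; peptide=VY
pos 10: CAU -> N; peptide=VYN
pos 13: UAA -> STOP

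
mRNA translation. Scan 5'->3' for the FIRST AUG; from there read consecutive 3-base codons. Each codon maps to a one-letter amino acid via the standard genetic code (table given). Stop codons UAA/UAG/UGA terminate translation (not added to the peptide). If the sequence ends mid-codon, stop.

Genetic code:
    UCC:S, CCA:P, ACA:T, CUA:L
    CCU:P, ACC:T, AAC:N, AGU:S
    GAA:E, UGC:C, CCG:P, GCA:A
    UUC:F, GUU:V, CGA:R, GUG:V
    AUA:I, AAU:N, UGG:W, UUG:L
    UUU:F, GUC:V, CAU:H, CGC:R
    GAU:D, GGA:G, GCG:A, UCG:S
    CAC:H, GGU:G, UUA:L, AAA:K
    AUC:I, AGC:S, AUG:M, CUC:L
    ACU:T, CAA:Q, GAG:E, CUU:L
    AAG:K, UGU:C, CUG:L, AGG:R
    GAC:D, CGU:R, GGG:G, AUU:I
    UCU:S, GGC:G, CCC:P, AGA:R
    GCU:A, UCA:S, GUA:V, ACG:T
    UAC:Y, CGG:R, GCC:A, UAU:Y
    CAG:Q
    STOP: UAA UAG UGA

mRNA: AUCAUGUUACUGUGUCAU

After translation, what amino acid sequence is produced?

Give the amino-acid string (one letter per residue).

start AUG at pos 3
pos 3: AUG -> M; peptide=M
pos 6: UUA -> L; peptide=ML
pos 9: CUG -> L; peptide=MLL
pos 12: UGU -> C; peptide=MLLC
pos 15: CAU -> H; peptide=MLLCH
pos 18: only 0 nt remain (<3), stop (end of mRNA)

Answer: MLLCH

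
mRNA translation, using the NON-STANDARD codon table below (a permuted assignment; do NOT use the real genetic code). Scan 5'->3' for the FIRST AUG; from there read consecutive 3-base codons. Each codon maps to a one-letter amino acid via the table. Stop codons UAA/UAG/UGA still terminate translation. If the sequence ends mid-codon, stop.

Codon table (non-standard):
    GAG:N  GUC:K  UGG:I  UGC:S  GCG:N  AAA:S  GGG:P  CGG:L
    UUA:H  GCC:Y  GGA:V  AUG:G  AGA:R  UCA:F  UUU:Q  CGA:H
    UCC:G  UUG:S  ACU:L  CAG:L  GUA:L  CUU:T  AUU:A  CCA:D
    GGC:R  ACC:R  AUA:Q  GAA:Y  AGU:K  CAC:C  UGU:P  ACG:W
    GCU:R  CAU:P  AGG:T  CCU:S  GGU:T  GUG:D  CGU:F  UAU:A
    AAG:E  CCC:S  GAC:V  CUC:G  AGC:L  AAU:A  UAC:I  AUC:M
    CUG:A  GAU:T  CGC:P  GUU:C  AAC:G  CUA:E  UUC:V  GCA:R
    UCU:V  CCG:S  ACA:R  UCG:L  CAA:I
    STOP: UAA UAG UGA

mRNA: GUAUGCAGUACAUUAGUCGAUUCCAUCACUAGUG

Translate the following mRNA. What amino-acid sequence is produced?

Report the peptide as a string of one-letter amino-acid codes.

Answer: GLIAKHVPC

Derivation:
start AUG at pos 2
pos 2: AUG -> G; peptide=G
pos 5: CAG -> L; peptide=GL
pos 8: UAC -> I; peptide=GLI
pos 11: AUU -> A; peptide=GLIA
pos 14: AGU -> K; peptide=GLIAK
pos 17: CGA -> H; peptide=GLIAKH
pos 20: UUC -> V; peptide=GLIAKHV
pos 23: CAU -> P; peptide=GLIAKHVP
pos 26: CAC -> C; peptide=GLIAKHVPC
pos 29: UAG -> STOP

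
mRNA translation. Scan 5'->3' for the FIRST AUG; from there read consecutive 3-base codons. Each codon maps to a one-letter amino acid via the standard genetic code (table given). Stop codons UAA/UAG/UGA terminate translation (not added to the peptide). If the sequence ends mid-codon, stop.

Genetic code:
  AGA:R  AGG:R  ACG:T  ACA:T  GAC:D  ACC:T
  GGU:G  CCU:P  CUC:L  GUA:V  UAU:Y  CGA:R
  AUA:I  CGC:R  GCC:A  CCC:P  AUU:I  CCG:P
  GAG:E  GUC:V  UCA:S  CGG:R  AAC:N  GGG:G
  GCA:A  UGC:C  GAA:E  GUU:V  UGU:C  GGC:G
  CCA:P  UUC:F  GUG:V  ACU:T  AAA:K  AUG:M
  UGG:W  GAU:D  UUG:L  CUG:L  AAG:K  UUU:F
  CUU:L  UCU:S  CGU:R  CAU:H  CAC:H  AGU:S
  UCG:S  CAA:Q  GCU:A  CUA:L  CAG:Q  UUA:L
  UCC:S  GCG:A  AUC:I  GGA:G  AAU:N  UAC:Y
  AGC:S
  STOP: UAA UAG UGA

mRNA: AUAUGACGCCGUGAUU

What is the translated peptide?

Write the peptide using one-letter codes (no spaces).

start AUG at pos 2
pos 2: AUG -> M; peptide=M
pos 5: ACG -> T; peptide=MT
pos 8: CCG -> P; peptide=MTP
pos 11: UGA -> STOP

Answer: MTP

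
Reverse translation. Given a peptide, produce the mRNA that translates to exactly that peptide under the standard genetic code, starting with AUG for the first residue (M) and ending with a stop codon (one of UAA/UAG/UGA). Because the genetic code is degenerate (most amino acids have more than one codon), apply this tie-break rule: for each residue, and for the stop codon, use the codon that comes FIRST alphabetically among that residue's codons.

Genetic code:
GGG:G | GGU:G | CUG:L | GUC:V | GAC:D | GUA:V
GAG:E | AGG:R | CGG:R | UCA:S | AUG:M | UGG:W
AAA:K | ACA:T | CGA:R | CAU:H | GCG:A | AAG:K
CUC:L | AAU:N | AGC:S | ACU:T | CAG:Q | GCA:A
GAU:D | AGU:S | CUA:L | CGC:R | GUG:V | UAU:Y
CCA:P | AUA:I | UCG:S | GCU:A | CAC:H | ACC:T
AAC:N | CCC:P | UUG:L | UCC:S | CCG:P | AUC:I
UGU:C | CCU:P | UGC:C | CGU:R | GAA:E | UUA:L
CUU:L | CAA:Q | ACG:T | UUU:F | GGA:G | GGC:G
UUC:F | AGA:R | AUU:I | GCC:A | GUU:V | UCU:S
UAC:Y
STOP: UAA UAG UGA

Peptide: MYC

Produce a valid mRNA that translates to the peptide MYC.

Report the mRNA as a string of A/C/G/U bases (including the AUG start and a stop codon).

Answer: mRNA: AUGUACUGCUAA

Derivation:
residue 1: M -> AUG (start codon)
residue 2: Y codons sorted = UAC,UAU -> pick first = UAC
residue 3: C codons sorted = UGC,UGU -> pick first = UGC
terminator: stop codons sorted = UAA,UAG,UGA -> pick first = UAA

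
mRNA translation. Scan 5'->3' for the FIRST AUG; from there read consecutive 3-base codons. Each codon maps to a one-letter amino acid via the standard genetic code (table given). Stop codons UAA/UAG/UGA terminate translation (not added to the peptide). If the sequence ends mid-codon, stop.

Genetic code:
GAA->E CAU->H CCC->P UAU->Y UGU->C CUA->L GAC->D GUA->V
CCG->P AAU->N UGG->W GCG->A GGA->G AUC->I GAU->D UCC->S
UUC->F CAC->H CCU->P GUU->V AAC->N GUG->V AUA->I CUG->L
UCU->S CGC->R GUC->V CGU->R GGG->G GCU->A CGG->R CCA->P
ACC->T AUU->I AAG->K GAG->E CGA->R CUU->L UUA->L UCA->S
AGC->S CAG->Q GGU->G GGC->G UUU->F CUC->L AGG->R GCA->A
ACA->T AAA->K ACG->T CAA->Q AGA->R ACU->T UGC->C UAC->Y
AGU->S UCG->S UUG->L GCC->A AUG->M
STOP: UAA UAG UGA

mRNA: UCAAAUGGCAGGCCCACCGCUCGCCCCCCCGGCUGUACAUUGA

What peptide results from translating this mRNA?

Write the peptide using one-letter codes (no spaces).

Answer: MAGPPLAPPAVH

Derivation:
start AUG at pos 4
pos 4: AUG -> M; peptide=M
pos 7: GCA -> A; peptide=MA
pos 10: GGC -> G; peptide=MAG
pos 13: CCA -> P; peptide=MAGP
pos 16: CCG -> P; peptide=MAGPP
pos 19: CUC -> L; peptide=MAGPPL
pos 22: GCC -> A; peptide=MAGPPLA
pos 25: CCC -> P; peptide=MAGPPLAP
pos 28: CCG -> P; peptide=MAGPPLAPP
pos 31: GCU -> A; peptide=MAGPPLAPPA
pos 34: GUA -> V; peptide=MAGPPLAPPAV
pos 37: CAU -> H; peptide=MAGPPLAPPAVH
pos 40: UGA -> STOP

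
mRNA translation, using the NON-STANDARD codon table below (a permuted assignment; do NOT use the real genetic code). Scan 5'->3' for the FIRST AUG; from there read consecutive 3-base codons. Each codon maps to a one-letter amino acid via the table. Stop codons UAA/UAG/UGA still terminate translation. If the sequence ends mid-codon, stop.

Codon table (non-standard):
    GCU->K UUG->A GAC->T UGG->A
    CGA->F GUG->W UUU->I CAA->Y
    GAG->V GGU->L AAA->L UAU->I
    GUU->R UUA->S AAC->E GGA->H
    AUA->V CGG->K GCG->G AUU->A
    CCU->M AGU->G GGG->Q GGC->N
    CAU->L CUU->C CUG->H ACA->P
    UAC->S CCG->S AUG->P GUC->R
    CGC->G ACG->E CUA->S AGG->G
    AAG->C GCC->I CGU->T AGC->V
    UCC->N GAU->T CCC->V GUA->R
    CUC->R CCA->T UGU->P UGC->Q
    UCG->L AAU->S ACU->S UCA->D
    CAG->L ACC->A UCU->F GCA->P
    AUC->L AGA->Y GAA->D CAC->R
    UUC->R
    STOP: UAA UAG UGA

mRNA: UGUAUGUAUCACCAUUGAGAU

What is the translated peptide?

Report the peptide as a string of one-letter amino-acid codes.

start AUG at pos 3
pos 3: AUG -> P; peptide=P
pos 6: UAU -> I; peptide=PI
pos 9: CAC -> R; peptide=PIR
pos 12: CAU -> L; peptide=PIRL
pos 15: UGA -> STOP

Answer: PIRL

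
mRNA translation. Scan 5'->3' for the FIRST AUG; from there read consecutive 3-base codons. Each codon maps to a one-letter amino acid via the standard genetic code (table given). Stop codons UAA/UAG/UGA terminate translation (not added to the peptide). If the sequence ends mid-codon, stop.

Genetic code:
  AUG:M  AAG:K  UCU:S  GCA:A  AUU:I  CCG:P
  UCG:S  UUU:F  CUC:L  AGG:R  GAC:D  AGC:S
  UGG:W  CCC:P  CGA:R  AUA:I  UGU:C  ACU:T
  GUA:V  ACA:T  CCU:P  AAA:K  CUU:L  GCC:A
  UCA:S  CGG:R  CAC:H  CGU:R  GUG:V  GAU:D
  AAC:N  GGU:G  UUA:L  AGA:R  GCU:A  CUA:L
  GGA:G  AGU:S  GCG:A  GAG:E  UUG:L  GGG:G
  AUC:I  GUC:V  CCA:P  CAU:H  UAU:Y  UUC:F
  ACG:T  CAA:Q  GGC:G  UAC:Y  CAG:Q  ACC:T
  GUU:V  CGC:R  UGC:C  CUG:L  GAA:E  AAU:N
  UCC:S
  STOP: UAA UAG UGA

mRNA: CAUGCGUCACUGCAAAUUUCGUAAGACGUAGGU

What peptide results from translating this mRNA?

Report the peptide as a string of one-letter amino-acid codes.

start AUG at pos 1
pos 1: AUG -> M; peptide=M
pos 4: CGU -> R; peptide=MR
pos 7: CAC -> H; peptide=MRH
pos 10: UGC -> C; peptide=MRHC
pos 13: AAA -> K; peptide=MRHCK
pos 16: UUU -> F; peptide=MRHCKF
pos 19: CGU -> R; peptide=MRHCKFR
pos 22: AAG -> K; peptide=MRHCKFRK
pos 25: ACG -> T; peptide=MRHCKFRKT
pos 28: UAG -> STOP

Answer: MRHCKFRKT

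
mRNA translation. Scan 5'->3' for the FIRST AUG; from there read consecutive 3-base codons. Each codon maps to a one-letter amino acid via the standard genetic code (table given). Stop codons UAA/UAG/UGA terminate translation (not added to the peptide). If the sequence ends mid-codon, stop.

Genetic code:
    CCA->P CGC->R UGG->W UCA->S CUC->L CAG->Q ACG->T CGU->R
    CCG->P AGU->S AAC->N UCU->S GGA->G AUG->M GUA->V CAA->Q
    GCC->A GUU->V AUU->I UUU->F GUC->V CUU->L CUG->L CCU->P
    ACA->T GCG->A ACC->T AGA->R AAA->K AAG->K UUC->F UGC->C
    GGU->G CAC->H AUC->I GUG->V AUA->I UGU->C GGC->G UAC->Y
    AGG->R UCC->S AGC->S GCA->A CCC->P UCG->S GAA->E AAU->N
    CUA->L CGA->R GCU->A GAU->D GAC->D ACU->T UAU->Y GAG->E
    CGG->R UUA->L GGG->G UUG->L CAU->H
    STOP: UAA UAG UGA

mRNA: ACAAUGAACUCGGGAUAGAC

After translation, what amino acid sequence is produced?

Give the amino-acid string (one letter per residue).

Answer: MNSG

Derivation:
start AUG at pos 3
pos 3: AUG -> M; peptide=M
pos 6: AAC -> N; peptide=MN
pos 9: UCG -> S; peptide=MNS
pos 12: GGA -> G; peptide=MNSG
pos 15: UAG -> STOP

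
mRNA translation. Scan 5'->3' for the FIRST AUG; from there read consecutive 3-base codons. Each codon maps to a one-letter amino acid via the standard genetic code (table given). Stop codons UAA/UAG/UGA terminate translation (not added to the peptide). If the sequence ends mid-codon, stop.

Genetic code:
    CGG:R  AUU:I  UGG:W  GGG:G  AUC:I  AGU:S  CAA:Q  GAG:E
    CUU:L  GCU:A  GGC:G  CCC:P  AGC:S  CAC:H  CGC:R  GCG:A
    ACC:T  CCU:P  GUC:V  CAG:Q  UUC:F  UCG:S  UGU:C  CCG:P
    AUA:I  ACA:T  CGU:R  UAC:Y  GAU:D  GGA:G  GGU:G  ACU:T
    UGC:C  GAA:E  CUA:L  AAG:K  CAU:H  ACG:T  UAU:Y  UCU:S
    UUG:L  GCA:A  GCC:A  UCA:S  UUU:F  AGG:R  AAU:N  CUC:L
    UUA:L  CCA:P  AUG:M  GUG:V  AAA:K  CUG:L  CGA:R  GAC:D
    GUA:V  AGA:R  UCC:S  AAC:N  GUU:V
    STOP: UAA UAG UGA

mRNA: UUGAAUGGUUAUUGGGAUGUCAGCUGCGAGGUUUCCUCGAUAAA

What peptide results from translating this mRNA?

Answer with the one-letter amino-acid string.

Answer: MVIGMSAARFPR

Derivation:
start AUG at pos 4
pos 4: AUG -> M; peptide=M
pos 7: GUU -> V; peptide=MV
pos 10: AUU -> I; peptide=MVI
pos 13: GGG -> G; peptide=MVIG
pos 16: AUG -> M; peptide=MVIGM
pos 19: UCA -> S; peptide=MVIGMS
pos 22: GCU -> A; peptide=MVIGMSA
pos 25: GCG -> A; peptide=MVIGMSAA
pos 28: AGG -> R; peptide=MVIGMSAAR
pos 31: UUU -> F; peptide=MVIGMSAARF
pos 34: CCU -> P; peptide=MVIGMSAARFP
pos 37: CGA -> R; peptide=MVIGMSAARFPR
pos 40: UAA -> STOP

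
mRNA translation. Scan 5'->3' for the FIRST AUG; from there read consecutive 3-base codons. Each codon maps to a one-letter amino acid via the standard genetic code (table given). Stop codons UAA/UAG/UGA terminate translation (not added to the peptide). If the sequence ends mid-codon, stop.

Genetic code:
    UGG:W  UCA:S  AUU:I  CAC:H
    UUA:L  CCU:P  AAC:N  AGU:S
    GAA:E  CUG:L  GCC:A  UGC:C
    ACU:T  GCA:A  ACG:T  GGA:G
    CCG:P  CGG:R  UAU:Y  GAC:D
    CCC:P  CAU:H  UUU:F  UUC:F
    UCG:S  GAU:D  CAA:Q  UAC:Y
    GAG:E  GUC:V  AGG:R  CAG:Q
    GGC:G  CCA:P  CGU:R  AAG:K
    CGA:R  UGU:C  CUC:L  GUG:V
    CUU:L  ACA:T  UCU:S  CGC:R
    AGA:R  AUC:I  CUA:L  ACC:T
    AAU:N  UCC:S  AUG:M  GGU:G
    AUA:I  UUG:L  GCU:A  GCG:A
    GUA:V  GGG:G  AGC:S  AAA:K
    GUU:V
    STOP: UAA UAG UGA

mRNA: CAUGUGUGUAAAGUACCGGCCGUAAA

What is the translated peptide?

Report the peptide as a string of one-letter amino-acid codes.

Answer: MCVKYRP

Derivation:
start AUG at pos 1
pos 1: AUG -> M; peptide=M
pos 4: UGU -> C; peptide=MC
pos 7: GUA -> V; peptide=MCV
pos 10: AAG -> K; peptide=MCVK
pos 13: UAC -> Y; peptide=MCVKY
pos 16: CGG -> R; peptide=MCVKYR
pos 19: CCG -> P; peptide=MCVKYRP
pos 22: UAA -> STOP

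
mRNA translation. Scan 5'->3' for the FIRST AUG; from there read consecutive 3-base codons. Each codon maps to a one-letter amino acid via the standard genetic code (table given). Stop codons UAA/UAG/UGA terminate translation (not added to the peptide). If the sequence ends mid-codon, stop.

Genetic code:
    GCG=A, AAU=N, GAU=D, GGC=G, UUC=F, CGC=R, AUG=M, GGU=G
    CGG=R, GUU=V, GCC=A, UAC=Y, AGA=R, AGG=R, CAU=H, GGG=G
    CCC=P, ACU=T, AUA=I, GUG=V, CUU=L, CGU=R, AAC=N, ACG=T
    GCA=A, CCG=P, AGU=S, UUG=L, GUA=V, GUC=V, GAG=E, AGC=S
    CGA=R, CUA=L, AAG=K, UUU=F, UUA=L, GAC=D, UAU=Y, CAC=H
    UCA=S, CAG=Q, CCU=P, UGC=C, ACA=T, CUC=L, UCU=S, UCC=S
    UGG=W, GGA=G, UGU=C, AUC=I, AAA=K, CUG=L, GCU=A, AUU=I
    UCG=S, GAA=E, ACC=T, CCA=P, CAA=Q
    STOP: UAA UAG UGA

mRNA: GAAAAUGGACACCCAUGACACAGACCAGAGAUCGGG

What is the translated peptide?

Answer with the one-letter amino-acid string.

start AUG at pos 4
pos 4: AUG -> M; peptide=M
pos 7: GAC -> D; peptide=MD
pos 10: ACC -> T; peptide=MDT
pos 13: CAU -> H; peptide=MDTH
pos 16: GAC -> D; peptide=MDTHD
pos 19: ACA -> T; peptide=MDTHDT
pos 22: GAC -> D; peptide=MDTHDTD
pos 25: CAG -> Q; peptide=MDTHDTDQ
pos 28: AGA -> R; peptide=MDTHDTDQR
pos 31: UCG -> S; peptide=MDTHDTDQRS
pos 34: only 2 nt remain (<3), stop (end of mRNA)

Answer: MDTHDTDQRS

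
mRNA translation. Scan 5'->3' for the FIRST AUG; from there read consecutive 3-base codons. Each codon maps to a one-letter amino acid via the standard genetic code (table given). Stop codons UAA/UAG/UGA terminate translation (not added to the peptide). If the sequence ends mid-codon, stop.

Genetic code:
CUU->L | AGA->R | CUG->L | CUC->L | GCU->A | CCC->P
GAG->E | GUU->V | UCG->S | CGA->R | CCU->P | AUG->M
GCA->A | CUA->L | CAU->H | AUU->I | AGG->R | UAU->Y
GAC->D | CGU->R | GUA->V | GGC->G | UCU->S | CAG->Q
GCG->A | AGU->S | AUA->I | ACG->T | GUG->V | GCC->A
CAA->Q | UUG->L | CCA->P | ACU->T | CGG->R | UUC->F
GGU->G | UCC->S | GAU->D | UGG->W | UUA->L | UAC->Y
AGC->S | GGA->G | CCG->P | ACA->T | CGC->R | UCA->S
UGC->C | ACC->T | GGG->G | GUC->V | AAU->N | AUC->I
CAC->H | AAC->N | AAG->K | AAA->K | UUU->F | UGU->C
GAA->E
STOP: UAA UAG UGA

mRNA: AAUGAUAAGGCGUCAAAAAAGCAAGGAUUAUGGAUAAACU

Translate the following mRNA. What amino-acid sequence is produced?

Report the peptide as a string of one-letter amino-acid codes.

Answer: MIRRQKSKDYG

Derivation:
start AUG at pos 1
pos 1: AUG -> M; peptide=M
pos 4: AUA -> I; peptide=MI
pos 7: AGG -> R; peptide=MIR
pos 10: CGU -> R; peptide=MIRR
pos 13: CAA -> Q; peptide=MIRRQ
pos 16: AAA -> K; peptide=MIRRQK
pos 19: AGC -> S; peptide=MIRRQKS
pos 22: AAG -> K; peptide=MIRRQKSK
pos 25: GAU -> D; peptide=MIRRQKSKD
pos 28: UAU -> Y; peptide=MIRRQKSKDY
pos 31: GGA -> G; peptide=MIRRQKSKDYG
pos 34: UAA -> STOP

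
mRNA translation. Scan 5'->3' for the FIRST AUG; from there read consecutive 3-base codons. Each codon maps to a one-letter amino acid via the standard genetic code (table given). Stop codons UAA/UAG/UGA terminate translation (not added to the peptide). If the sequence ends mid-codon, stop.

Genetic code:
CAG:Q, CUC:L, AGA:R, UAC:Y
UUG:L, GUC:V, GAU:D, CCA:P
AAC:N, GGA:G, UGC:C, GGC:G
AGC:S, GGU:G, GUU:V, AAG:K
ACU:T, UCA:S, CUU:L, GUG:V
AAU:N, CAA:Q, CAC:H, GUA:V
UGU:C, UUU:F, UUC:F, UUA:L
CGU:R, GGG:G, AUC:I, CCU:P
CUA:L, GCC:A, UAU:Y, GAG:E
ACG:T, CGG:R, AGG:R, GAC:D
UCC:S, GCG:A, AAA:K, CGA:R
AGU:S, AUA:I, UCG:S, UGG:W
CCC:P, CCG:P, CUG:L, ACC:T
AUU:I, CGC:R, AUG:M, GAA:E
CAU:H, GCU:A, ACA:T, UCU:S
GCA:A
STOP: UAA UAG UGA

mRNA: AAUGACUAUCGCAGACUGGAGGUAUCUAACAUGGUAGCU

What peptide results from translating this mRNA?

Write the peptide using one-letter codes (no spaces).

start AUG at pos 1
pos 1: AUG -> M; peptide=M
pos 4: ACU -> T; peptide=MT
pos 7: AUC -> I; peptide=MTI
pos 10: GCA -> A; peptide=MTIA
pos 13: GAC -> D; peptide=MTIAD
pos 16: UGG -> W; peptide=MTIADW
pos 19: AGG -> R; peptide=MTIADWR
pos 22: UAU -> Y; peptide=MTIADWRY
pos 25: CUA -> L; peptide=MTIADWRYL
pos 28: ACA -> T; peptide=MTIADWRYLT
pos 31: UGG -> W; peptide=MTIADWRYLTW
pos 34: UAG -> STOP

Answer: MTIADWRYLTW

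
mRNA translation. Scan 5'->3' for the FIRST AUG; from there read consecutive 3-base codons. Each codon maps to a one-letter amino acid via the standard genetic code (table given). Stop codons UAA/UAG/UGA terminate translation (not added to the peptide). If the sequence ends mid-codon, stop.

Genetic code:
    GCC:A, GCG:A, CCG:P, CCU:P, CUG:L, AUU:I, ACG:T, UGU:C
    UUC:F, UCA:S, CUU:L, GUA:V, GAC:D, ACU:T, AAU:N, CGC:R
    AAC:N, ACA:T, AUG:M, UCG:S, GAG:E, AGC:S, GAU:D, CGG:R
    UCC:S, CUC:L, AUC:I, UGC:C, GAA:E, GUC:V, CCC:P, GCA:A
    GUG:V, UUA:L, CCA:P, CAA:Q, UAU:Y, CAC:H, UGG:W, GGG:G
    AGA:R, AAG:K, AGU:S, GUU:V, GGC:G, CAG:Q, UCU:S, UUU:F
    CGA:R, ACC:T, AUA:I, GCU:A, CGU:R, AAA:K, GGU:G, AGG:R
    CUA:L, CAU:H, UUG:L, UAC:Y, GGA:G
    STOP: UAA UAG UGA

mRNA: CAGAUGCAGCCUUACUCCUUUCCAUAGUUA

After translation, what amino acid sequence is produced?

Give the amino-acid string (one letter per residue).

Answer: MQPYSFP

Derivation:
start AUG at pos 3
pos 3: AUG -> M; peptide=M
pos 6: CAG -> Q; peptide=MQ
pos 9: CCU -> P; peptide=MQP
pos 12: UAC -> Y; peptide=MQPY
pos 15: UCC -> S; peptide=MQPYS
pos 18: UUU -> F; peptide=MQPYSF
pos 21: CCA -> P; peptide=MQPYSFP
pos 24: UAG -> STOP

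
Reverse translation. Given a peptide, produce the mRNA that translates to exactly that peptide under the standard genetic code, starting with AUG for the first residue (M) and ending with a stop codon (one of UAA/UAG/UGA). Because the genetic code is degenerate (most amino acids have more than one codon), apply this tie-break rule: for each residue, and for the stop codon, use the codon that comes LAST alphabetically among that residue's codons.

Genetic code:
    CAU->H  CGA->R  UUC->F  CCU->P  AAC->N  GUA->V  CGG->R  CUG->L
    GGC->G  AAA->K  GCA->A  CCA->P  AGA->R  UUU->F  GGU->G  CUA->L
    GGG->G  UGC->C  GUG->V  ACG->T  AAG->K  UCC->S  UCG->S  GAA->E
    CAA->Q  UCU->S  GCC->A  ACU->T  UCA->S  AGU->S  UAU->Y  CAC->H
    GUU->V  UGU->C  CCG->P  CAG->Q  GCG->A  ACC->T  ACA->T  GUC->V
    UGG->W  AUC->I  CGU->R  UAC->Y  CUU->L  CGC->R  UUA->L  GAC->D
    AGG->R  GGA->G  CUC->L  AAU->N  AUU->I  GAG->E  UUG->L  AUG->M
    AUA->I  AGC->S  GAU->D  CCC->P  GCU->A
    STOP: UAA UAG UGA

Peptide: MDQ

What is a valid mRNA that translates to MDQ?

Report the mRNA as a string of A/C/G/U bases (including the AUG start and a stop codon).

Answer: mRNA: AUGGAUCAGUGA

Derivation:
residue 1: M -> AUG (start codon)
residue 2: D codons sorted = GAC,GAU -> pick last = GAU
residue 3: Q codons sorted = CAA,CAG -> pick last = CAG
terminator: stop codons sorted = UAA,UAG,UGA -> pick last = UGA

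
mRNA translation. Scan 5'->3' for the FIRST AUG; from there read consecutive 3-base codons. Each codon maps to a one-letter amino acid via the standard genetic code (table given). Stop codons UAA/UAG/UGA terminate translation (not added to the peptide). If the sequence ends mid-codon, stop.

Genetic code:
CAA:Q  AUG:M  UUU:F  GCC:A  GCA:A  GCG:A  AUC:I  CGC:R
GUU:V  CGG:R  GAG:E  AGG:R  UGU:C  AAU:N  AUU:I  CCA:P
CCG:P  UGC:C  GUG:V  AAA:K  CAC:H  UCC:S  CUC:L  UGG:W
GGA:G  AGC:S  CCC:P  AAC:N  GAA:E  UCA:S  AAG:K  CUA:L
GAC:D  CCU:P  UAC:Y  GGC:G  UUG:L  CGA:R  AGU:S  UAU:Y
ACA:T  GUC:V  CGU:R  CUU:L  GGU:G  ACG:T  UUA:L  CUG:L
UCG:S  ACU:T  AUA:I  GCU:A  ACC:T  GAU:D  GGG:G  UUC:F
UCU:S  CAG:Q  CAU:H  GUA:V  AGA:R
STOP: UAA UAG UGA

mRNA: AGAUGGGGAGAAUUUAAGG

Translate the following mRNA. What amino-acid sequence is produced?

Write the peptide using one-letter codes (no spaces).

start AUG at pos 2
pos 2: AUG -> M; peptide=M
pos 5: GGG -> G; peptide=MG
pos 8: AGA -> R; peptide=MGR
pos 11: AUU -> I; peptide=MGRI
pos 14: UAA -> STOP

Answer: MGRI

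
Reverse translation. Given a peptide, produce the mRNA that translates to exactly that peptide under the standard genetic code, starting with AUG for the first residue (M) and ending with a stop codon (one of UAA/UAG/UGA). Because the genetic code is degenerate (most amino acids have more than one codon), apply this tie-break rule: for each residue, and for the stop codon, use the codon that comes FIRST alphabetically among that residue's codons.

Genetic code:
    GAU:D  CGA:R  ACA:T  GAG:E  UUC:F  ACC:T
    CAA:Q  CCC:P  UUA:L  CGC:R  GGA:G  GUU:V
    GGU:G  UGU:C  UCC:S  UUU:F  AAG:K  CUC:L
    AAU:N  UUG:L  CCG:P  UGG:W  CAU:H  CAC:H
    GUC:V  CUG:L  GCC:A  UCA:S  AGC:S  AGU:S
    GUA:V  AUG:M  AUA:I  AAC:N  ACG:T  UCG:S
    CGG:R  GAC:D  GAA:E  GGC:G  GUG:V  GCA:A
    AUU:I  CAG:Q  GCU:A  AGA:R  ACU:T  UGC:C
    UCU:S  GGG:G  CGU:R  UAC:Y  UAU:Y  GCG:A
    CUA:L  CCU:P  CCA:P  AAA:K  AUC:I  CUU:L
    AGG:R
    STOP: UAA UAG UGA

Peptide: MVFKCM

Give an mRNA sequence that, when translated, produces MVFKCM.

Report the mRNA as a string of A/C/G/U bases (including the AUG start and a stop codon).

residue 1: M -> AUG (start codon)
residue 2: V codons sorted = GUA,GUC,GUG,GUU -> pick first = GUA
residue 3: F codons sorted = UUC,UUU -> pick first = UUC
residue 4: K codons sorted = AAA,AAG -> pick first = AAA
residue 5: C codons sorted = UGC,UGU -> pick first = UGC
residue 6: M -> AUG (only codon)
terminator: stop codons sorted = UAA,UAG,UGA -> pick first = UAA

Answer: mRNA: AUGGUAUUCAAAUGCAUGUAA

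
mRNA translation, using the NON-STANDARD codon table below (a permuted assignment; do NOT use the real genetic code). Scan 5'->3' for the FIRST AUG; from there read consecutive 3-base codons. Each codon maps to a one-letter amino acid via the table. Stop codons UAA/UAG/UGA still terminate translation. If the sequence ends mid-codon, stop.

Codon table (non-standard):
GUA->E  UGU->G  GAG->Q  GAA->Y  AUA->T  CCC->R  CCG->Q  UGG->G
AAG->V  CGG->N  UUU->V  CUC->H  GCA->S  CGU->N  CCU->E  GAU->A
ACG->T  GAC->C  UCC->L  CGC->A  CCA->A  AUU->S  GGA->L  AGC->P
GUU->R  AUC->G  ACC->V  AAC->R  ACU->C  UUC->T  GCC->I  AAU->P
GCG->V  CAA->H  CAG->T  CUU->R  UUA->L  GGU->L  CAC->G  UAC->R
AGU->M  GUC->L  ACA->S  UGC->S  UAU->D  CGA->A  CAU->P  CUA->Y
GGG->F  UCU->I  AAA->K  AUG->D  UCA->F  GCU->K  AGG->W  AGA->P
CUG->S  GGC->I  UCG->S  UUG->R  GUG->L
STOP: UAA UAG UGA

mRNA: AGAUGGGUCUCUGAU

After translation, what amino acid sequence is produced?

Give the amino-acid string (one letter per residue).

start AUG at pos 2
pos 2: AUG -> D; peptide=D
pos 5: GGU -> L; peptide=DL
pos 8: CUC -> H; peptide=DLH
pos 11: UGA -> STOP

Answer: DLH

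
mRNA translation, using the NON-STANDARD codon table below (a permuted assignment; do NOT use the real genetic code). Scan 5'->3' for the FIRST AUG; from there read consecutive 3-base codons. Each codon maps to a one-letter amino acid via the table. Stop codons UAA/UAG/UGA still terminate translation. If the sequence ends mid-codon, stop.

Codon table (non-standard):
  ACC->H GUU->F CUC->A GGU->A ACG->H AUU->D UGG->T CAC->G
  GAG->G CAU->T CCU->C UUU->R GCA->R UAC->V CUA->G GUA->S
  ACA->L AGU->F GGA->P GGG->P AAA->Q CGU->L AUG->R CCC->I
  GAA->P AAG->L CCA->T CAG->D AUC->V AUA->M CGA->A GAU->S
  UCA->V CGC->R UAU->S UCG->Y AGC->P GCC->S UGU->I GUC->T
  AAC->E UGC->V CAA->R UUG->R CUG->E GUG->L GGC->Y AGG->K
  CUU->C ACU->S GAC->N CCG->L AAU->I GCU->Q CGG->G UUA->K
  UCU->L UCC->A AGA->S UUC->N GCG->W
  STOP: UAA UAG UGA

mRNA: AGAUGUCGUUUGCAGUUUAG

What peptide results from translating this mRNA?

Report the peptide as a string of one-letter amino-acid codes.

Answer: RYRRF

Derivation:
start AUG at pos 2
pos 2: AUG -> R; peptide=R
pos 5: UCG -> Y; peptide=RY
pos 8: UUU -> R; peptide=RYR
pos 11: GCA -> R; peptide=RYRR
pos 14: GUU -> F; peptide=RYRRF
pos 17: UAG -> STOP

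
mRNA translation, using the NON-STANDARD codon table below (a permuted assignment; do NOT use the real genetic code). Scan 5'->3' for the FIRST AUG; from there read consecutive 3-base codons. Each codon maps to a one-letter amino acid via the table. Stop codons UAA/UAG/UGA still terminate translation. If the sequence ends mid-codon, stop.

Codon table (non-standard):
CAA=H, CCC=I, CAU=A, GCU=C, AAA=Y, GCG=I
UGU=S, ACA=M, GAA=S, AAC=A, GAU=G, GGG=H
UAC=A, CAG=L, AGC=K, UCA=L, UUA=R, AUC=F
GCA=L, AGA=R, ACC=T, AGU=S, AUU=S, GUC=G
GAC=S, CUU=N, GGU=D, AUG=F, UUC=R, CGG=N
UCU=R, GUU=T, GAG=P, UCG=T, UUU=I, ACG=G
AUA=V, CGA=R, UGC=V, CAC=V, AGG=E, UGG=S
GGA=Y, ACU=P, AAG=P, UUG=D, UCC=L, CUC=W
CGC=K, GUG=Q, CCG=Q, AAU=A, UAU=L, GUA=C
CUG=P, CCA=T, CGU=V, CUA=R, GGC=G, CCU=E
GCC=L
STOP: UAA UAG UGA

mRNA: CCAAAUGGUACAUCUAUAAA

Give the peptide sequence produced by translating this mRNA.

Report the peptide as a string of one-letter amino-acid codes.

Answer: FCAR

Derivation:
start AUG at pos 4
pos 4: AUG -> F; peptide=F
pos 7: GUA -> C; peptide=FC
pos 10: CAU -> A; peptide=FCA
pos 13: CUA -> R; peptide=FCAR
pos 16: UAA -> STOP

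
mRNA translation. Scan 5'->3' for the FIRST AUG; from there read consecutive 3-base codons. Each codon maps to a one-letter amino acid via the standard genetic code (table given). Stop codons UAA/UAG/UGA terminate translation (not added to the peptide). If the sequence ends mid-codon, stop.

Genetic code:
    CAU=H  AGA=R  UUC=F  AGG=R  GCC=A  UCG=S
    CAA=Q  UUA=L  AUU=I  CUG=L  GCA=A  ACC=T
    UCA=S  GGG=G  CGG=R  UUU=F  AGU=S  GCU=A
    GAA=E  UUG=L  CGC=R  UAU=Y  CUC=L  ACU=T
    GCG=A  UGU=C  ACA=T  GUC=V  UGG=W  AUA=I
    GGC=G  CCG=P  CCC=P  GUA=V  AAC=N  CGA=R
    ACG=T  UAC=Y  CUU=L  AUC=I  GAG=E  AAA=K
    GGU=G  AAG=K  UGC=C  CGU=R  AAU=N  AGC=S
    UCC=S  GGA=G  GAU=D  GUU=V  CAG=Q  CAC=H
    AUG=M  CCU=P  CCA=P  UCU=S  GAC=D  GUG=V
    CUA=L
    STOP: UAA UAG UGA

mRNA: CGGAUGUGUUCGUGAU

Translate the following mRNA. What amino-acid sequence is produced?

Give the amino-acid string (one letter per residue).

Answer: MCS

Derivation:
start AUG at pos 3
pos 3: AUG -> M; peptide=M
pos 6: UGU -> C; peptide=MC
pos 9: UCG -> S; peptide=MCS
pos 12: UGA -> STOP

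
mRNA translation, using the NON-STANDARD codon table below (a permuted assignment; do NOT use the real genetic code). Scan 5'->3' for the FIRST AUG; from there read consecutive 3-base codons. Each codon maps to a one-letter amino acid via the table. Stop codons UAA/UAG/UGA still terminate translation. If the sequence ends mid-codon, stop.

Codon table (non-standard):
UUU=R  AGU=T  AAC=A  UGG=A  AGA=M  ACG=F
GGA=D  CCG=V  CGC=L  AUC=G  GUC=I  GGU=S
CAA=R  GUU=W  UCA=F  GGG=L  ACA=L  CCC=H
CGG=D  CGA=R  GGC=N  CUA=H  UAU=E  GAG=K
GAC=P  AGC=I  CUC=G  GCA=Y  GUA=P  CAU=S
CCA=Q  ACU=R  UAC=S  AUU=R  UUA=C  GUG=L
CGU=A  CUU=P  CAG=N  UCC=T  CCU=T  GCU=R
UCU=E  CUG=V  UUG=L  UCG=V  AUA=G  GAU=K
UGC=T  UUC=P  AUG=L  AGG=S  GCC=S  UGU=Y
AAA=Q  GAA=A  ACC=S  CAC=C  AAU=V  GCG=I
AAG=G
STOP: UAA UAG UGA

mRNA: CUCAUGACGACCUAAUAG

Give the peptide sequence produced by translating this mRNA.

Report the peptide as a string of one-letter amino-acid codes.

start AUG at pos 3
pos 3: AUG -> L; peptide=L
pos 6: ACG -> F; peptide=LF
pos 9: ACC -> S; peptide=LFS
pos 12: UAA -> STOP

Answer: LFS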